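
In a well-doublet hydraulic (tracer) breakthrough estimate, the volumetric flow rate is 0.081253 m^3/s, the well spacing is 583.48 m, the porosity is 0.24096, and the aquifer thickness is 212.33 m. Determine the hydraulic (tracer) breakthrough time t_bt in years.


t_bt = pi * hr * phi * L^2 / (3 * Qv) / (365.25*86400)
t_bt = pi * 212.33 * 0.24096 * 583.48^2 / (3 * 0.081253) / (365.25*86400)
t_bt = 7.1137 years


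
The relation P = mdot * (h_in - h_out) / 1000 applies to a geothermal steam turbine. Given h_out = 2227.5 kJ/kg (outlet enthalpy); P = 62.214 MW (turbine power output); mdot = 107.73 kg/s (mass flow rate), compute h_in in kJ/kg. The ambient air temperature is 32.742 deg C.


h_in = h_out + P * 1000 / mdot
h_in = 2227.5 + 62.214 * 1000 / 107.73
h_in = 2805.0 kJ/kg


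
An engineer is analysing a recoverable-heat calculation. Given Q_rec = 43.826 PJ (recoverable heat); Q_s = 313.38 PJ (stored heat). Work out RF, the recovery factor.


RF = Q_rec / Q_s
RF = 43.826 / 313.38
RF = 0.13985


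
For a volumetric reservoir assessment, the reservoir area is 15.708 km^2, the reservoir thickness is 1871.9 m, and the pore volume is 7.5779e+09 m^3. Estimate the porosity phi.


phi = Vp / (A * 1e6 * hr)
phi = 7.5779e+09 / (15.708 * 1e6 * 1871.9)
phi = 0.25772


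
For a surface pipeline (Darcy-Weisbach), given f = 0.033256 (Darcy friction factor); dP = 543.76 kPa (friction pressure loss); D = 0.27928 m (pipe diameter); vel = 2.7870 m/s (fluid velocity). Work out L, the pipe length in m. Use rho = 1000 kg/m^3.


L = dP*1000*D / (f*rho*vel^2/2)
L = 543.76*1000*0.27928 / (0.033256*1000*2.7870^2/2)
L = 1175.8 m


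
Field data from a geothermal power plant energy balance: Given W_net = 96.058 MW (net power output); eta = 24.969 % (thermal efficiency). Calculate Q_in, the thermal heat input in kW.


Q_in = W_net / (eta / 100)
Q_in = 96.058 / (24.969 / 100)
Q_in = 384.7090 MW
Convert: 384.7090 MW * 1000.0 = 3.8471e+05 kW
Q_in = 3.8471e+05 kW


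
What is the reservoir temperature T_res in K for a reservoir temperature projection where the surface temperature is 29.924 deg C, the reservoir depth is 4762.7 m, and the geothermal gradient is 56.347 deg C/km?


T_res = T_surf + grad * d / 1000
T_res = 29.924 + 56.347 * 4762.7 / 1000
T_res = 298.2879 deg C
Convert to K: 298.2879 + 273.15 = 571.44 K
T_res = 571.44 K


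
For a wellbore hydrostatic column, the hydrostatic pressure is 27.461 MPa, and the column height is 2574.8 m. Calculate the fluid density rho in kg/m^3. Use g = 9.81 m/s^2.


rho = P * 1e6 / (g * h)
rho = 27.461 * 1e6 / (9.81 * 2574.8)
rho = 1087.2 kg/m^3


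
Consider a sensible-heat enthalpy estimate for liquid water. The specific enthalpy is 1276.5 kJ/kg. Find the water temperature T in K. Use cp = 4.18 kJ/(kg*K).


T = h / cp
T = 1276.5 / 4.18
T = 305.3828 deg C
Convert to K: 305.3828 + 273.15 = 578.53 K
T = 578.53 K


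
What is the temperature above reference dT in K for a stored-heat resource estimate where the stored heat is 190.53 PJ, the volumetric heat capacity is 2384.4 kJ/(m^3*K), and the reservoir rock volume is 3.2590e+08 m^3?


dT = Q_s * 1e12 / (Vr * rhoc)
dT = 190.53 * 1e12 / (3.2590e+08 * 2384.4)
dT = 245.19 K


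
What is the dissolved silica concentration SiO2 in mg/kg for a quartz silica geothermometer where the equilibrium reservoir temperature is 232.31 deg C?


SiO2 = 10^(5.19 - 1309/(T_eq + 273.15))
SiO2 = 10^(5.19 - 1309/(232.31 + 273.15))
SiO2 = 398.36 mg/kg


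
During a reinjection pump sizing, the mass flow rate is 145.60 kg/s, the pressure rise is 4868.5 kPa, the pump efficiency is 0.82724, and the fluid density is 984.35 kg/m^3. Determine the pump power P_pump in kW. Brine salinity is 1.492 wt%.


P_pump = mdot * dP / (rho * eta)
P_pump = 145.60 * 4868.5 / (984.35 * 0.82724)
P_pump = 870.51 kW


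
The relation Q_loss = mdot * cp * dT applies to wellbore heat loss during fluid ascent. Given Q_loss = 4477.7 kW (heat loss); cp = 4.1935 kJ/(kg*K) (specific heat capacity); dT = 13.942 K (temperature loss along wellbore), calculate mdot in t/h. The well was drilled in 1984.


mdot = Q_loss / (cp * dT)
mdot = 4477.7 / (4.1935 * 13.942)
mdot = 76.58668 kg/s
Convert: 76.58668 kg/s * 3.6 = 275.71 t/h
mdot = 275.71 t/h


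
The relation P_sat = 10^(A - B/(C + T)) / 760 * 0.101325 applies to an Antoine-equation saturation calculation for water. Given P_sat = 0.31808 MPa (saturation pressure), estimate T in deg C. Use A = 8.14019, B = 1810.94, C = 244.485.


T = B / (A - log10(P_sat * 760 / 0.101325)) - C
T = 1810.94 / (8.14019 - log10(0.31808 * 760 / 0.101325)) - 244.485
T = 135.76 deg C


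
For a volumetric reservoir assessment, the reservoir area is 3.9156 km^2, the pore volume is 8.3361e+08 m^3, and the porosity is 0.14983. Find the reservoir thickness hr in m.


hr = Vp / (A * 1e6 * phi)
hr = 8.3361e+08 / (3.9156 * 1e6 * 0.14983)
hr = 1420.9 m


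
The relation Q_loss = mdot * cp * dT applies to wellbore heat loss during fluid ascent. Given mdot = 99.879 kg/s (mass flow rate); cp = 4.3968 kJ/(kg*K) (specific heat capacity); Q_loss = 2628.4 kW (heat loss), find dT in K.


dT = Q_loss / (mdot * cp)
dT = 2628.4 / (99.879 * 4.3968)
dT = 5.9852 K


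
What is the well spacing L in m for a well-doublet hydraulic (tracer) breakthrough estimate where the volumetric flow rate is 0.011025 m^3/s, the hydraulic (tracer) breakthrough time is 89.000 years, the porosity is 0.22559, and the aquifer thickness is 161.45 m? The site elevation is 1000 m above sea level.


L = sqrt(t_bt*365.25*86400*3*Qv / (pi*hr*phi))
L = sqrt(89.000*365.25*86400*3*0.011025 / (pi*161.45*0.22559))
L = 901.04 m


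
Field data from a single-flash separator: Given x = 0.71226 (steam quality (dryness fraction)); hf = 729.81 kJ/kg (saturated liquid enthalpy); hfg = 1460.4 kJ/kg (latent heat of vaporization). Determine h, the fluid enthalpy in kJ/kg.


h = hf + x * hfg
h = 729.81 + 0.71226 * 1460.4
h = 1770.0 kJ/kg


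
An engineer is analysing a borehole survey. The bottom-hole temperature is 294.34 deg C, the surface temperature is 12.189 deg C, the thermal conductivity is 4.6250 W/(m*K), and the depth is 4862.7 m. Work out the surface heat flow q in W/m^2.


Step 1: grad = (T_d - T_surf)/d * 1000 = (294.34 - 12.189)/4862.7 * 1000 = 58.02353 deg C/km
Step 2: q = k * grad / 1000 = 4.625 * 58.02353 / 1000 = 0.26836 W/m^2
q = 0.26836 W/m^2


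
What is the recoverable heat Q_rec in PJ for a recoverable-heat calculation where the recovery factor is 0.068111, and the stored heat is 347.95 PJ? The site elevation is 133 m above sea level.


Q_rec = Q_s * RF
Q_rec = 347.95 * 0.068111
Q_rec = 23.699 PJ


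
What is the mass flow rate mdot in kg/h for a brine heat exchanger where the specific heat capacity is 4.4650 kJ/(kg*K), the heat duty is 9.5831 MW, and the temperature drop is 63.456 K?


mdot = Q * 1000 / (cp * dT)
mdot = 9.5831 * 1000 / (4.4650 * 63.456)
mdot = 33.82298 kg/s
Convert: 33.82298 kg/s * 3600.0 = 1.2176e+05 kg/h
mdot = 1.2176e+05 kg/h


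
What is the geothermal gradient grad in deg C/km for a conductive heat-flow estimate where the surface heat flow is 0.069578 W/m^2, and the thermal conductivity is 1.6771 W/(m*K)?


grad = q * 1000 / k
grad = 0.069578 * 1000 / 1.6771
grad = 41.487 deg C/km


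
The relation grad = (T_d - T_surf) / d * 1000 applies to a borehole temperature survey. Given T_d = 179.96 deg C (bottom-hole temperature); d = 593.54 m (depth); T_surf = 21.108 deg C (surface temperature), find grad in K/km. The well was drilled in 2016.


grad = (T_d - T_surf) / d * 1000
grad = (179.96 - 21.108) / 593.54 * 1000
grad = 267.6349 deg C/km
Convert: 267.6349 deg C/km * 1.0 = 267.63 K/km
grad = 267.63 K/km


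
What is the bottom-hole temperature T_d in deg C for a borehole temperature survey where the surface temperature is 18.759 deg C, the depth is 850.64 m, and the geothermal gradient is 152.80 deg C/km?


T_d = T_surf + grad * d / 1000
T_d = 18.759 + 152.80 * 850.64 / 1000
T_d = 148.74 deg C


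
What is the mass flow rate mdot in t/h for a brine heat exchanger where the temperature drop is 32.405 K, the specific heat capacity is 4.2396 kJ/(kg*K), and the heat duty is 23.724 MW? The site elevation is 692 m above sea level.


mdot = Q * 1000 / (cp * dT)
mdot = 23.724 * 1000 / (4.2396 * 32.405)
mdot = 172.6836 kg/s
Convert: 172.6836 kg/s * 3.6 = 621.66 t/h
mdot = 621.66 t/h


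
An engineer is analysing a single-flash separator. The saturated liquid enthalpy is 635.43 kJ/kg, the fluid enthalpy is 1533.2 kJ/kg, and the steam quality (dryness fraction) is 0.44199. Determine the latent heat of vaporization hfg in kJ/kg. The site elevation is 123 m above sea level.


hfg = (h - hf) / x
hfg = (1533.2 - 635.43) / 0.44199
hfg = 2031.2 kJ/kg


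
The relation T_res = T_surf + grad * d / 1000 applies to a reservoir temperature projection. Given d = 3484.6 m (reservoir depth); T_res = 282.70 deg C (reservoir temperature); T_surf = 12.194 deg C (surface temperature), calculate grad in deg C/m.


grad = (T_res - T_surf) / d * 1000
grad = (282.70 - 12.194) / 3484.6 * 1000
grad = 77.62900 deg C/km
Convert: 77.62900 deg C/km * 0.001 = 0.077629 deg C/m
grad = 0.077629 deg C/m


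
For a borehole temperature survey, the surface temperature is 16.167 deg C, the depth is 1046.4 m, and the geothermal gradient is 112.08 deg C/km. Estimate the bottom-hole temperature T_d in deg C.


T_d = T_surf + grad * d / 1000
T_d = 16.167 + 112.08 * 1046.4 / 1000
T_d = 133.45 deg C


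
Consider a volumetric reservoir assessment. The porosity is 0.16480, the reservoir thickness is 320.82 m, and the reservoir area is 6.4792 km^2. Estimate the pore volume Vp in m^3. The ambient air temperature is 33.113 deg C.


Vp = A * 1e6 * hr * phi
Vp = 6.4792 * 1e6 * 320.82 * 0.16480
Vp = 3.4256e+08 m^3


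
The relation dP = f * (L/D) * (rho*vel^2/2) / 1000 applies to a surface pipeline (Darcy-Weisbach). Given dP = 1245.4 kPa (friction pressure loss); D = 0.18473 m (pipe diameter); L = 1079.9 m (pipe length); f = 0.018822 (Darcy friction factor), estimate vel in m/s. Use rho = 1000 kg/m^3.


vel = sqrt(dP*1000*2*D / (f*L*rho))
vel = sqrt(1245.4*1000*2*0.18473 / (0.018822*1079.9*1000))
vel = 4.7579 m/s


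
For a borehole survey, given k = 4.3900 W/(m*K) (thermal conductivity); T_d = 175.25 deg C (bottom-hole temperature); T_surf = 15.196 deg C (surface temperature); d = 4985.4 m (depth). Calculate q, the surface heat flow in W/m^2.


Step 1: grad = (T_d - T_surf)/d * 1000 = (175.25 - 15.196)/4985.4 * 1000 = 32.10455 deg C/km
Step 2: q = k * grad / 1000 = 4.39 * 32.10455 / 1000 = 0.14094 W/m^2
q = 0.14094 W/m^2


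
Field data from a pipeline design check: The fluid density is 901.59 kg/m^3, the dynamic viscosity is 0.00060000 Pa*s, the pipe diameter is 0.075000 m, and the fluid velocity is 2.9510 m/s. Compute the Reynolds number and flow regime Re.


Step 1: Re = rho*vel*D/mu = 901.59*2.951*0.075/0.0006 = 3.3257e+05
Step 2: Re = 3.3257e+05 > 4000, so flow is turbulent.
Re = 3.3257e+05 (turbulent)


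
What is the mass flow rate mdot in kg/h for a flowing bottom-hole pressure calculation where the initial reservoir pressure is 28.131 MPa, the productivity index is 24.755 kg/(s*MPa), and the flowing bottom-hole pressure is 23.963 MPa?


mdot = (P_i - P_wf) * PI
mdot = (28.131 - 23.963) * 24.755
mdot = 103.1788 kg/s
Convert: 103.1788 kg/s * 3600.0 = 3.7144e+05 kg/h
mdot = 3.7144e+05 kg/h


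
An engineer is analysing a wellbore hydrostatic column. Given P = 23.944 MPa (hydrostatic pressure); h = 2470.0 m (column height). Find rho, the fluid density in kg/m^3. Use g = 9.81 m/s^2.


rho = P * 1e6 / (g * h)
rho = 23.944 * 1e6 / (9.81 * 2470.0)
rho = 988.17 kg/m^3


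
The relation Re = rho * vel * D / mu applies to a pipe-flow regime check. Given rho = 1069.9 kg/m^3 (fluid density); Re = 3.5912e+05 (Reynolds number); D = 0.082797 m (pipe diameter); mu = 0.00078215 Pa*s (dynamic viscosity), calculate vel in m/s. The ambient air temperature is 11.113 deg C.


vel = Re * mu / (rho * D)
vel = 3.5912e+05 * 0.00078215 / (1069.9 * 0.082797)
vel = 3.1708 m/s


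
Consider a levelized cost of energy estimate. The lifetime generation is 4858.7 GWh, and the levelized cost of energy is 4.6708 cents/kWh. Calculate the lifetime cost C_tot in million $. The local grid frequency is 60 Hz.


C_tot = LCOE / 100 * E_tot
C_tot = 4.6708 / 100 * 4858.7
C_tot = 226.94 million $


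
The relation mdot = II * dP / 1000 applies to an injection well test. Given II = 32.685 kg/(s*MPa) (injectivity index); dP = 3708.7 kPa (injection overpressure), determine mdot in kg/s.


mdot = II * dP / 1000
mdot = 32.685 * 3708.7 / 1000
mdot = 121.22 kg/s


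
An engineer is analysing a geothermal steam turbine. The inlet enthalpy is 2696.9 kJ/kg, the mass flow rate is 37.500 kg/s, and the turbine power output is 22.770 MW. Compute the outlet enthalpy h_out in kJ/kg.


h_out = h_in - P * 1000 / mdot
h_out = 2696.9 - 22.770 * 1000 / 37.500
h_out = 2089.7 kJ/kg


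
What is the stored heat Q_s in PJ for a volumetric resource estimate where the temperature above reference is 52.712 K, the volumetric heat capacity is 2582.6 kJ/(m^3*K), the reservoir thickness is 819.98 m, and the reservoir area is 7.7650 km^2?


Step 1: Vr = A*1e6*hr = 7.765*1e6*819.98 = 6.367145e+09 m^3
Step 2: Q_s = Vr*rhoc*dT/1e12 = 6.367145e+09*2582.6*52.712/1e12 = 866.78 PJ
Q_s = 866.78 PJ


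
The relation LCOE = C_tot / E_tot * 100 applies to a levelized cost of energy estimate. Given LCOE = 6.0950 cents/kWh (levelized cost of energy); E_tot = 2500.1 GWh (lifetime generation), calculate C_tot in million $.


C_tot = LCOE / 100 * E_tot
C_tot = 6.0950 / 100 * 2500.1
C_tot = 152.38 million $


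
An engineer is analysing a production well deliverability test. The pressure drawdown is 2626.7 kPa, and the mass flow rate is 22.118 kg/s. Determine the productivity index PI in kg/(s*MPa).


PI = mdot * 1000 / dP
PI = 22.118 * 1000 / 2626.7
PI = 8.4205 kg/(s*MPa)


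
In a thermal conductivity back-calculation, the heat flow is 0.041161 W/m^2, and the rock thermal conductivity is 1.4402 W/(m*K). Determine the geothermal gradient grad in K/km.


grad = q / k * 1000
grad = 0.041161 / 1.4402 * 1000
grad = 28.58006 deg C/km
Convert: 28.58006 deg C/km * 1.0 = 28.580 K/km
grad = 28.580 K/km


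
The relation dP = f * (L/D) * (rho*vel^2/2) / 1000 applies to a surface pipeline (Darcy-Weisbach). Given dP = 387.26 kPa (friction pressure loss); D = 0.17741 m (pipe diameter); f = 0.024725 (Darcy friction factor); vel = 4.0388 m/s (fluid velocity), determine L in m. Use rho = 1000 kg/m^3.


L = dP*1000*D / (f*rho*vel^2/2)
L = 387.26*1000*0.17741 / (0.024725*1000*4.0388^2/2)
L = 340.70 m


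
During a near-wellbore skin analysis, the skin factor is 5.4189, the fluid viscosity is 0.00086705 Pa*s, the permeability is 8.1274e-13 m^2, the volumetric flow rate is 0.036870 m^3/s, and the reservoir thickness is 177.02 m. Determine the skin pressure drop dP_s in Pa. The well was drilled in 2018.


dP_s = S * q * mu / (2*pi*k*hr) / 1000
dP_s = 5.4189 * 0.036870 * 0.00086705 / (2*pi*8.1274e-13*177.02) / 1000
dP_s = 191.6349 kPa
Convert: 191.6349 kPa * 1000.0 = 1.9163e+05 Pa
dP_s = 1.9163e+05 Pa


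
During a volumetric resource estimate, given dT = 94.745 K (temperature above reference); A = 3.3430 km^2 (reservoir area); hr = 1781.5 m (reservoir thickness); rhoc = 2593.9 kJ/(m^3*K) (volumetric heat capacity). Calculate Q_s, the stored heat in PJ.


Step 1: Vr = A*1e6*hr = 3.343*1e6*1781.5 = 5.955554e+09 m^3
Step 2: Q_s = Vr*rhoc*dT/1e12 = 5.955554e+09*2593.9*94.745/1e12 = 1463.6 PJ
Q_s = 1463.6 PJ


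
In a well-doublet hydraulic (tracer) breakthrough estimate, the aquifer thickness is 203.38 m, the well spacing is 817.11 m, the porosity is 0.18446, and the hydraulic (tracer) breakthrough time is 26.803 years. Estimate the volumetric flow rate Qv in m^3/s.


Qv = pi*hr*phi*L^2 / (3*t_bt*365.25*86400)
Qv = pi*203.38*0.18446*817.11^2 / (3*26.803*365.25*86400)
Qv = 0.031011 m^3/s


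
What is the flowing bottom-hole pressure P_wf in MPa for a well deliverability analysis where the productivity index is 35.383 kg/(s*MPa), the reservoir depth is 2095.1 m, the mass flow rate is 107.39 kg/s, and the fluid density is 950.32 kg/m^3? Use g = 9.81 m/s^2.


Step 1: P_i = rho*g*h/1e6 = 950.32*9.81*2095.1/1e6 = 19.53186 MPa
Step 2: P_wf = P_i - mdot/PI = 19.53186 - 107.39/35.383 = 16.497 MPa
P_wf = 16.497 MPa


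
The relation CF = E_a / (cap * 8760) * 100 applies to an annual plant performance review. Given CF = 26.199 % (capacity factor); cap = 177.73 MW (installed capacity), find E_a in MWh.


E_a = CF / 100 * cap * 8760
E_a = 26.199 / 100 * 177.73 * 8760
E_a = 4.0790e+05 MWh


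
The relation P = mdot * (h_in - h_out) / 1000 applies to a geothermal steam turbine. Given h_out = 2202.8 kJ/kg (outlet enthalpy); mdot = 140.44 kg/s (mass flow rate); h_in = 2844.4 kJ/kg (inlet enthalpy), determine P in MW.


P = mdot * (h_in - h_out) / 1000
P = 140.44 * (2844.4 - 2202.8) / 1000
P = 90.106 MW


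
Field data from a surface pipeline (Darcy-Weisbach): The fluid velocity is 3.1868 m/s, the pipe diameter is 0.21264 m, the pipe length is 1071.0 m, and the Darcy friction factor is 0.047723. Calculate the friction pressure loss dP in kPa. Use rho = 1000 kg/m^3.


dP = f * (L/D) * (rho*vel^2/2) / 1000
dP = 0.047723 * (1071.0/0.21264) * (1000*3.1868^2/2) / 1000
dP = 1220.5 kPa


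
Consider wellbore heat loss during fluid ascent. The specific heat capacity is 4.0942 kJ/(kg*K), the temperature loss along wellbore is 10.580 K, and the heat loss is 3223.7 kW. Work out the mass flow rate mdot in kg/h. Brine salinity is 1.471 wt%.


mdot = Q_loss / (cp * dT)
mdot = 3223.7 / (4.0942 * 10.580)
mdot = 74.42175 kg/s
Convert: 74.42175 kg/s * 3600.0 = 2.6792e+05 kg/h
mdot = 2.6792e+05 kg/h


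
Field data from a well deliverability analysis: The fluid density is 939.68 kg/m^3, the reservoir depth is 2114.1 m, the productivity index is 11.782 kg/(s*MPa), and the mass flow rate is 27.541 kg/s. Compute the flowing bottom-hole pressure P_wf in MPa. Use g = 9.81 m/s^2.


Step 1: P_i = rho*g*h/1e6 = 939.68*9.81*2114.1/1e6 = 19.48833 MPa
Step 2: P_wf = P_i - mdot/PI = 19.48833 - 27.541/11.782 = 17.151 MPa
P_wf = 17.151 MPa


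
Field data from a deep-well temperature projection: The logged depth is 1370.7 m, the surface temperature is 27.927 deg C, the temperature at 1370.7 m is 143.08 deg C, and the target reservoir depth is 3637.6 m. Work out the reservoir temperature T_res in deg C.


Step 1: grad = (T_d1 - T_surf)/d1 * 1000 = (143.08 - 27.927)/1370.7 * 1000 = 84.01036 deg C/km
Step 2: T_res = T_surf + grad*d2/1000 = 27.927 + 84.01036*3637.6/1000 = 333.52 deg C
T_res = 333.52 deg C


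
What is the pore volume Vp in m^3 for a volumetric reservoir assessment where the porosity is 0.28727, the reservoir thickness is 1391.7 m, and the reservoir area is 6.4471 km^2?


Vp = A * 1e6 * hr * phi
Vp = 6.4471 * 1e6 * 1391.7 * 0.28727
Vp = 2.5775e+09 m^3


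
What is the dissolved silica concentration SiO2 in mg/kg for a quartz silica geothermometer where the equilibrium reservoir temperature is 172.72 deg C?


SiO2 = 10^(5.19 - 1309/(T_eq + 273.15))
SiO2 = 10^(5.19 - 1309/(172.72 + 273.15))
SiO2 = 179.54 mg/kg


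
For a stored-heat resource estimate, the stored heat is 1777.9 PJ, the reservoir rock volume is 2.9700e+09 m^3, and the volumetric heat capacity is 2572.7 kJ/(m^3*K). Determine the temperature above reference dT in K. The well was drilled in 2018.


dT = Q_s * 1e12 / (Vr * rhoc)
dT = 1777.9 * 1e12 / (2.9700e+09 * 2572.7)
dT = 232.68 K


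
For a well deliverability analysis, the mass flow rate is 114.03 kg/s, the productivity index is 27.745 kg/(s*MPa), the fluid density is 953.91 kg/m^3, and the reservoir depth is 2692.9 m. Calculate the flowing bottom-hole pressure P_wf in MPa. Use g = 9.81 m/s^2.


Step 1: P_i = rho*g*h/1e6 = 953.91*9.81*2692.9/1e6 = 25.19977 MPa
Step 2: P_wf = P_i - mdot/PI = 25.19977 - 114.03/27.745 = 21.090 MPa
P_wf = 21.090 MPa


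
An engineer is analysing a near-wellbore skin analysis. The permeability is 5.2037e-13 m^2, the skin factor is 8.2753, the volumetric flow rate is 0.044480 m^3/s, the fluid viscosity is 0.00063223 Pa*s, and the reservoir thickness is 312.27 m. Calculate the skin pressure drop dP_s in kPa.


dP_s = S * q * mu / (2*pi*k*hr) / 1000
dP_s = 8.2753 * 0.044480 * 0.00063223 / (2*pi*5.2037e-13*312.27) / 1000
dP_s = 227.93 kPa


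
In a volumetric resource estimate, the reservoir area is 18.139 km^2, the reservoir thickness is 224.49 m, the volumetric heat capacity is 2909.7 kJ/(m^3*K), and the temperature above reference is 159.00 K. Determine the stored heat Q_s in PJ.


Step 1: Vr = A*1e6*hr = 18.139*1e6*224.49 = 4.072024e+09 m^3
Step 2: Q_s = Vr*rhoc*dT/1e12 = 4.072024e+09*2909.7*159.0/1e12 = 1883.9 PJ
Q_s = 1883.9 PJ


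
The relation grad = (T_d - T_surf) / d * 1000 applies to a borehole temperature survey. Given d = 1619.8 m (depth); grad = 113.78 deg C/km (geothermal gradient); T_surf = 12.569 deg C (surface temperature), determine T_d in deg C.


T_d = T_surf + grad * d / 1000
T_d = 12.569 + 113.78 * 1619.8 / 1000
T_d = 196.87 deg C


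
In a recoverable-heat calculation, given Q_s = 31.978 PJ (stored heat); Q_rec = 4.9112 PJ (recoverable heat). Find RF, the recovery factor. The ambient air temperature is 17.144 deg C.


RF = Q_rec / Q_s
RF = 4.9112 / 31.978
RF = 0.15358


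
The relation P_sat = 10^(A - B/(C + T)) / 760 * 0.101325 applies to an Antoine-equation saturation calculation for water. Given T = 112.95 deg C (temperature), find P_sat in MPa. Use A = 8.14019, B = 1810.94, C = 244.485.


P_sat = 10^(A - B/(C + T)) / 760 * 0.101325
P_sat = 10^(8.14019 - 1810.94/(244.485 + 112.95)) / 760 * 0.101325
P_sat = 0.15798 MPa


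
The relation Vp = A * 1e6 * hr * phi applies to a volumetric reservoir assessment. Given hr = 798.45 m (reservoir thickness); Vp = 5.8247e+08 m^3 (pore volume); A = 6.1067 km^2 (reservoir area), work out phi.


phi = Vp / (A * 1e6 * hr)
phi = 5.8247e+08 / (6.1067 * 1e6 * 798.45)
phi = 0.11946


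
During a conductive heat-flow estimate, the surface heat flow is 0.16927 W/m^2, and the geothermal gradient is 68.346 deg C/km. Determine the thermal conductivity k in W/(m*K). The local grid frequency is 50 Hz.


k = q * 1000 / grad
k = 0.16927 * 1000 / 68.346
k = 2.4767 W/(m*K)


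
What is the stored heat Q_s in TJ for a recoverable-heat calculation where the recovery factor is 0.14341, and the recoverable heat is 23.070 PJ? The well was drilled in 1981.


Q_s = Q_rec / RF
Q_s = 23.070 / 0.14341
Q_s = 160.8674 PJ
Convert: 160.8674 PJ * 1000.0 = 1.6087e+05 TJ
Q_s = 1.6087e+05 TJ


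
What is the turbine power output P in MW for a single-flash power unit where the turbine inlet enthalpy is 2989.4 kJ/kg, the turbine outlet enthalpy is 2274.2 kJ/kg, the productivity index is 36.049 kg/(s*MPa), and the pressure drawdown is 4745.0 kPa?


Step 1: mdot = PI * dP / 1000 = 36.049 * 4745.0 / 1000 = 171.0525 kg/s
Step 2: P = mdot*(h_in - h_out)/1000 = 171.0525*(2989.4 - 2274.2)/1000 = 122.34 MW
P = 122.34 MW


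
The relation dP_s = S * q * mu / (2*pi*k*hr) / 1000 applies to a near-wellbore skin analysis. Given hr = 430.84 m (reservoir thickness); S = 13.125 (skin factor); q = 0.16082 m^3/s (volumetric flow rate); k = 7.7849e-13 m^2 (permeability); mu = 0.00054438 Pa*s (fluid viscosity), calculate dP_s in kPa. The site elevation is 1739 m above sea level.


dP_s = S * q * mu / (2*pi*k*hr) / 1000
dP_s = 13.125 * 0.16082 * 0.00054438 / (2*pi*7.7849e-13*430.84) / 1000
dP_s = 545.25 kPa


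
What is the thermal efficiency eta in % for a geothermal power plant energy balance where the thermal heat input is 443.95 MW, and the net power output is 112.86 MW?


eta = W_net / Q_in * 100
eta = 112.86 / 443.95 * 100
eta = 25.422 %


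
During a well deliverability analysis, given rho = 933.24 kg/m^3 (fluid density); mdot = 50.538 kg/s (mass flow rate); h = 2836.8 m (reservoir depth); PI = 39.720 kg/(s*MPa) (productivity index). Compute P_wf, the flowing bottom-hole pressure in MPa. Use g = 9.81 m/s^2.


Step 1: P_i = rho*g*h/1e6 = 933.24*9.81*2836.8/1e6 = 25.97114 MPa
Step 2: P_wf = P_i - mdot/PI = 25.97114 - 50.538/39.72 = 24.699 MPa
P_wf = 24.699 MPa


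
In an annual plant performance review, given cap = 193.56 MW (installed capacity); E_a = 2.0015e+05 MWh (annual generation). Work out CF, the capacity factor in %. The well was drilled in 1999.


CF = E_a / (cap * 8760) * 100
CF = 2.0015e+05 / (193.56 * 8760) * 100
CF = 11.804 %


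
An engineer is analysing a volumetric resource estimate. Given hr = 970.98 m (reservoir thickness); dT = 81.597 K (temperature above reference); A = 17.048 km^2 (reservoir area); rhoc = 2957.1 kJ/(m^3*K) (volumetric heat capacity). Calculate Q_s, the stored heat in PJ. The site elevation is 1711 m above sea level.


Step 1: Vr = A*1e6*hr = 17.048*1e6*970.98 = 1.655327e+10 m^3
Step 2: Q_s = Vr*rhoc*dT/1e12 = 1.655327e+10*2957.1*81.597/1e12 = 3994.1 PJ
Q_s = 3994.1 PJ


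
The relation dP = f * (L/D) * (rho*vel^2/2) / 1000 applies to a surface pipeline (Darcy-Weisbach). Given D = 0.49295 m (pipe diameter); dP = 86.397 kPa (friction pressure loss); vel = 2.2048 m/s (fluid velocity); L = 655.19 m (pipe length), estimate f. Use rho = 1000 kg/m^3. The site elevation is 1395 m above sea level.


f = dP*1000 / ((L/D)*(rho*vel^2/2))
f = 86.397*1000 / ((655.19/0.49295)*(1000*2.2048^2/2))
f = 0.026744


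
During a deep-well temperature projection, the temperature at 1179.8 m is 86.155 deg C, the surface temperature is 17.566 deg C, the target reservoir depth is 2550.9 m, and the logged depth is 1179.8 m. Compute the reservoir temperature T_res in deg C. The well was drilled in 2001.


Step 1: grad = (T_d1 - T_surf)/d1 * 1000 = (86.155 - 17.566)/1179.8 * 1000 = 58.13612 deg C/km
Step 2: T_res = T_surf + grad*d2/1000 = 17.566 + 58.13612*2550.9/1000 = 165.87 deg C
T_res = 165.87 deg C


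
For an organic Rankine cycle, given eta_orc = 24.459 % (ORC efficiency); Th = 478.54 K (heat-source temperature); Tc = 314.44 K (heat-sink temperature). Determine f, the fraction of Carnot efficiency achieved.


f = (eta_orc/100) / (1 - Tc/Th)
f = (24.459/100) / (1 - 314.44/478.54)
f = 0.71326


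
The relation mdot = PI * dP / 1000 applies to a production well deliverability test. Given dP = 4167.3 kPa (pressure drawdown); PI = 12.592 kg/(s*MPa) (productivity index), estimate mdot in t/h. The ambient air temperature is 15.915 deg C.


mdot = PI * dP / 1000
mdot = 12.592 * 4167.3 / 1000
mdot = 52.47464 kg/s
Convert: 52.47464 kg/s * 3.6 = 188.91 t/h
mdot = 188.91 t/h


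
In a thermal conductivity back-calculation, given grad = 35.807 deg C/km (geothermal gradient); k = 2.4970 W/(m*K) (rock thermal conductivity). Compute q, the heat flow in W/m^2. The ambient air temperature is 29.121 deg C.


q = k * grad / 1000
q = 2.4970 * 35.807 / 1000
q = 0.089410 W/m^2


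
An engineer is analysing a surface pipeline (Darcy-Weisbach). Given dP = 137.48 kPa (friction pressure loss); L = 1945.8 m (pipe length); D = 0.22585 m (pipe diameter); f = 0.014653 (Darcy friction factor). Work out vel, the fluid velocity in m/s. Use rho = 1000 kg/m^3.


vel = sqrt(dP*1000*2*D / (f*L*rho))
vel = sqrt(137.48*1000*2*0.22585 / (0.014653*1945.8*1000))
vel = 1.4758 m/s


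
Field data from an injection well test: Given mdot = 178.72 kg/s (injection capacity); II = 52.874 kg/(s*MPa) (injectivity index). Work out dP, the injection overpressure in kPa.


dP = mdot * 1000 / II
dP = 178.72 * 1000 / 52.874
dP = 3380.1 kPa


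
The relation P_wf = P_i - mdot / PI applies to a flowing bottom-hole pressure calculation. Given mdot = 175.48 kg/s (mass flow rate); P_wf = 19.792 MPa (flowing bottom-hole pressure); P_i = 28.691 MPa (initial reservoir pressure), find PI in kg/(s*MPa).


PI = mdot / (P_i - P_wf)
PI = 175.48 / (28.691 - 19.792)
PI = 19.719 kg/(s*MPa)


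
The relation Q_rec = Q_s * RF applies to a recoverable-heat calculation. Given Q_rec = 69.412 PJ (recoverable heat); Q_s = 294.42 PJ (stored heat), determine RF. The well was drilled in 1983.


RF = Q_rec / Q_s
RF = 69.412 / 294.42
RF = 0.23576


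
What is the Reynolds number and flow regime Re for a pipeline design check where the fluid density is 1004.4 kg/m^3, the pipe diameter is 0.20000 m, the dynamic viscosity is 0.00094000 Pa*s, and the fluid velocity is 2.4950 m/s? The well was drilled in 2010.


Step 1: Re = rho*vel*D/mu = 1004.4*2.495*0.2/0.00094 = 5.3319e+05
Step 2: Re = 5.3319e+05 > 4000, so flow is turbulent.
Re = 5.3319e+05 (turbulent)


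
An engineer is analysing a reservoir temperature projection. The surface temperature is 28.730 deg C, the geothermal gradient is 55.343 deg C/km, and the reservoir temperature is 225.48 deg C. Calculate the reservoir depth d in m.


d = (T_res - T_surf) / grad * 1000
d = (225.48 - 28.730) / 55.343 * 1000
d = 3555.1 m


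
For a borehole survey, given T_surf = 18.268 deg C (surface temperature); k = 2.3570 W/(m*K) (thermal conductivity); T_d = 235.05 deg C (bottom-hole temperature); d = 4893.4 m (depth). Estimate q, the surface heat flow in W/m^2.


Step 1: grad = (T_d - T_surf)/d * 1000 = (235.05 - 18.268)/4893.4 * 1000 = 44.30090 deg C/km
Step 2: q = k * grad / 1000 = 2.357 * 44.30090 / 1000 = 0.10442 W/m^2
q = 0.10442 W/m^2


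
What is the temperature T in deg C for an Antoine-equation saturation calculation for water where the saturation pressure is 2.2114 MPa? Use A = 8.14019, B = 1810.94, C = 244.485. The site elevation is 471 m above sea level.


T = B / (A - log10(P_sat * 760 / 0.101325)) - C
T = 1810.94 / (8.14019 - log10(2.2114 * 760 / 0.101325)) - 244.485
T = 217.44 deg C


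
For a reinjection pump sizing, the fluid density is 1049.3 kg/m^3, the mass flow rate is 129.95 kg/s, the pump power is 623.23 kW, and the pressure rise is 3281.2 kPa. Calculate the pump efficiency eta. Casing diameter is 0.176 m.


eta = mdot * dP / (rho * P_pump)
eta = 129.95 * 3281.2 / (1049.3 * 623.23)
eta = 0.65202


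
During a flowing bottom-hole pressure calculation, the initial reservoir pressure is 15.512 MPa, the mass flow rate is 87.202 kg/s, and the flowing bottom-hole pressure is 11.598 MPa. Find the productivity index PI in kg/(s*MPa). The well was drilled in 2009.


PI = mdot / (P_i - P_wf)
PI = 87.202 / (15.512 - 11.598)
PI = 22.280 kg/(s*MPa)


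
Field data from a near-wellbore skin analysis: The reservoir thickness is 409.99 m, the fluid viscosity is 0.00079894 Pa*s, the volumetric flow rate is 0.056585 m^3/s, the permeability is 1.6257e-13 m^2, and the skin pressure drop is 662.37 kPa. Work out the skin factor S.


S = dP_s * 1000 * 2*pi*k*hr / (q*mu)
S = 662.37 * 1000 * 2*pi*1.6257e-13*409.99 / (0.056585*0.00079894)
S = 6.1359


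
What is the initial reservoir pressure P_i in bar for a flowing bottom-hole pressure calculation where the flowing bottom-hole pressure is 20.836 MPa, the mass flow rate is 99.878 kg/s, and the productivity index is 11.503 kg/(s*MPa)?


P_i = P_wf + mdot / PI
P_i = 20.836 + 99.878 / 11.503
P_i = 29.51878 MPa
Convert: 29.51878 MPa * 10.0 = 295.19 bar
P_i = 295.19 bar


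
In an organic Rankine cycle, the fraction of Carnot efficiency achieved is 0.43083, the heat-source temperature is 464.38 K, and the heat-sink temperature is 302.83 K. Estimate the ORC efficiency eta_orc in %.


eta_orc = (1 - Tc/Th) * f * 100
eta_orc = (1 - 302.83/464.38) * 0.43083 * 100
eta_orc = 14.988 %


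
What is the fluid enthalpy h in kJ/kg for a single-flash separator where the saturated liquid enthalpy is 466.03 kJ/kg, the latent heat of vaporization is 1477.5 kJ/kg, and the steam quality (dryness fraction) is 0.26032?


h = hf + x * hfg
h = 466.03 + 0.26032 * 1477.5
h = 850.65 kJ/kg


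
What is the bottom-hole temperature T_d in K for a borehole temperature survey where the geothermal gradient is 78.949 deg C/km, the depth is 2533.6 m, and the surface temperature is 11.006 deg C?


T_d = T_surf + grad * d / 1000
T_d = 11.006 + 78.949 * 2533.6 / 1000
T_d = 211.0312 deg C
Convert to K: 211.0312 + 273.15 = 484.18 K
T_d = 484.18 K


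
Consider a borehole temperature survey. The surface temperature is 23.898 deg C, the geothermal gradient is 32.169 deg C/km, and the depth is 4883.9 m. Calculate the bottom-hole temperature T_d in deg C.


T_d = T_surf + grad * d / 1000
T_d = 23.898 + 32.169 * 4883.9 / 1000
T_d = 181.01 deg C


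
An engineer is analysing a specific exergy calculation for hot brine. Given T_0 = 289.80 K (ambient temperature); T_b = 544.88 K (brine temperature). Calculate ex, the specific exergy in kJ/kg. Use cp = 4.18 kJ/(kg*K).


ex = cp * ((T_b - T_0) - T_0 * ln(T_b/T_0))
ex = 4.18 * ((544.88 - 289.80) - 289.80 * ln(544.88/289.80))
ex = 301.41 kJ/kg


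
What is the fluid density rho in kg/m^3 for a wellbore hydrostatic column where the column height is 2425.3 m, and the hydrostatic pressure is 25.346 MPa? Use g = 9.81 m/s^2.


rho = P * 1e6 / (g * h)
rho = 25.346 * 1e6 / (9.81 * 2425.3)
rho = 1065.3 kg/m^3


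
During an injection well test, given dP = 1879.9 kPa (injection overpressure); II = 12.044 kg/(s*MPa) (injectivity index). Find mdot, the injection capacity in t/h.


mdot = II * dP / 1000
mdot = 12.044 * 1879.9 / 1000
mdot = 22.64152 kg/s
Convert: 22.64152 kg/s * 3.6 = 81.509 t/h
mdot = 81.509 t/h


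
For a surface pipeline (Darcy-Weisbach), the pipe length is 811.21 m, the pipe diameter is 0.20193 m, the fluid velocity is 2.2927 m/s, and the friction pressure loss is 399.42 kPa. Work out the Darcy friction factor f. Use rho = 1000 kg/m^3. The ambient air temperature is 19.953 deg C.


f = dP*1000 / ((L/D)*(rho*vel^2/2))
f = 399.42*1000 / ((811.21/0.20193)*(1000*2.2927^2/2))
f = 0.037830


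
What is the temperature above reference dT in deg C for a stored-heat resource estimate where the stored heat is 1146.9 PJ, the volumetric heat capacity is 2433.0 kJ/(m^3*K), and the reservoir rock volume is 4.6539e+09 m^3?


dT = Q_s * 1e12 / (Vr * rhoc)
dT = 1146.9 * 1e12 / (4.6539e+09 * 2433.0)
dT = 101.2900 K
Convert (temperature difference, 1 K = 1 deg C): 101.2900 K = 101.2900 deg C
dT = 101.29 deg C


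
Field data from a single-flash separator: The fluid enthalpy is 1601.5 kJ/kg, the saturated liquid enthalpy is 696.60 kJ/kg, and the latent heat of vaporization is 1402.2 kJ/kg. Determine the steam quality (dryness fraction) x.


x = (h - hf) / hfg
x = (1601.5 - 696.60) / 1402.2
x = 0.64534


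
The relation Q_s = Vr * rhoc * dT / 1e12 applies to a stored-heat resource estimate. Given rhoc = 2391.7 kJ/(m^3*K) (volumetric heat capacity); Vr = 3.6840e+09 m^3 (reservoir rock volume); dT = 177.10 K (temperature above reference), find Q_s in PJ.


Q_s = Vr * rhoc * dT / 1e12
Q_s = 3.6840e+09 * 2391.7 * 177.10 / 1e12
Q_s = 1560.4 PJ


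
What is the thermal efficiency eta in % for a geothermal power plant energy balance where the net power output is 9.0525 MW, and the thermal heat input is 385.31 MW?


eta = W_net / Q_in * 100
eta = 9.0525 / 385.31 * 100
eta = 2.3494 %


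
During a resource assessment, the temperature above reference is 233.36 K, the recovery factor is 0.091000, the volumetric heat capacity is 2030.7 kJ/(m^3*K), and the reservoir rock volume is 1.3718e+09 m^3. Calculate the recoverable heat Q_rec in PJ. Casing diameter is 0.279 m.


Step 1: Q_s = Vr*rhoc*dT/1e12 = 1.3718e+09*2030.7*233.36/1e12 = 650.0743 PJ
Step 2: Q_rec = Q_s * RF = 650.0743 * 0.091 = 59.157 PJ
Q_rec = 59.157 PJ


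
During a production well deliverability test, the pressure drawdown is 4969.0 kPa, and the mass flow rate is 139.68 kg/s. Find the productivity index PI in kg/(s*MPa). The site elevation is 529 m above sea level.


PI = mdot * 1000 / dP
PI = 139.68 * 1000 / 4969.0
PI = 28.110 kg/(s*MPa)


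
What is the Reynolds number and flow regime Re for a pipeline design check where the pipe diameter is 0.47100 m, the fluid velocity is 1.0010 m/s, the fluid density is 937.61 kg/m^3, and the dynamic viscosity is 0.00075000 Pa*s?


Step 1: Re = rho*vel*D/mu = 937.61*1.001*0.471/0.00075 = 5.8941e+05
Step 2: Re = 5.8941e+05 > 4000, so flow is turbulent.
Re = 5.8941e+05 (turbulent)


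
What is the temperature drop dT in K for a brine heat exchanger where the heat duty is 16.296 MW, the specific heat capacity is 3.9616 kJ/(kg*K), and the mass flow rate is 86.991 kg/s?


dT = Q * 1000 / (mdot * cp)
dT = 16.296 * 1000 / (86.991 * 3.9616)
dT = 47.286 K


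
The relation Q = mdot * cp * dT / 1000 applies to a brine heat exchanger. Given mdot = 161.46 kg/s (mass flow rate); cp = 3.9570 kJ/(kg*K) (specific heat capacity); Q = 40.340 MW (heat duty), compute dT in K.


dT = Q * 1000 / (mdot * cp)
dT = 40.340 * 1000 / (161.46 * 3.9570)
dT = 63.140 K


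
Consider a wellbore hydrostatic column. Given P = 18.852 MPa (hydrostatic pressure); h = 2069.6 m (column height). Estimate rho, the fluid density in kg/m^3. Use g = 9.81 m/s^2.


rho = P * 1e6 / (g * h)
rho = 18.852 * 1e6 / (9.81 * 2069.6)
rho = 928.54 kg/m^3


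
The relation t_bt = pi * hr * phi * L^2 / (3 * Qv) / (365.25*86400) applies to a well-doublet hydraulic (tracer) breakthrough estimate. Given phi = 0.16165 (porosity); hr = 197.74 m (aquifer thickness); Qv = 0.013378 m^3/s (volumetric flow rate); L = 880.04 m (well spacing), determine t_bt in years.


t_bt = pi * hr * phi * L^2 / (3 * Qv) / (365.25*86400)
t_bt = pi * 197.74 * 0.16165 * 880.04^2 / (3 * 0.013378) / (365.25*86400)
t_bt = 61.406 years


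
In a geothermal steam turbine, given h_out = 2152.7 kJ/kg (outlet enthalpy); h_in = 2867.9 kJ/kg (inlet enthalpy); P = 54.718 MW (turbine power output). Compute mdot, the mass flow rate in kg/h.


mdot = P * 1000 / (h_in - h_out)
mdot = 54.718 * 1000 / (2867.9 - 2152.7)
mdot = 76.50727 kg/s
Convert: 76.50727 kg/s * 3600.0 = 2.7543e+05 kg/h
mdot = 2.7543e+05 kg/h


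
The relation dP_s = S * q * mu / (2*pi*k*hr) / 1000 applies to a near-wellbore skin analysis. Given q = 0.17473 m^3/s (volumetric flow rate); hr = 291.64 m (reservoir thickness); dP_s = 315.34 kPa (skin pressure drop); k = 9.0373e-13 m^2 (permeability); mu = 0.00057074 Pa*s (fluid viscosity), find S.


S = dP_s * 1000 * 2*pi*k*hr / (q*mu)
S = 315.34 * 1000 * 2*pi*9.0373e-13*291.64 / (0.17473*0.00057074)
S = 5.2365


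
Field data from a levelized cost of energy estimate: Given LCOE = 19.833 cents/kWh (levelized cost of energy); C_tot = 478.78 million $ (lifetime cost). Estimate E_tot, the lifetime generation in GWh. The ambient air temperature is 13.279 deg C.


E_tot = C_tot / LCOE * 100
E_tot = 478.78 / 19.833 * 100
E_tot = 2414.1 GWh


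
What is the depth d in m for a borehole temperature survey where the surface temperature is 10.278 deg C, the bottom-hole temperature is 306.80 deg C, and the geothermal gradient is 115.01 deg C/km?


d = (T_d - T_surf) / grad * 1000
d = (306.80 - 10.278) / 115.01 * 1000
d = 2578.2 m


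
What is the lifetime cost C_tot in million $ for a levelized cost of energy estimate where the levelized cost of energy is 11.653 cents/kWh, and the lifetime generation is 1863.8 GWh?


C_tot = LCOE / 100 * E_tot
C_tot = 11.653 / 100 * 1863.8
C_tot = 217.19 million $


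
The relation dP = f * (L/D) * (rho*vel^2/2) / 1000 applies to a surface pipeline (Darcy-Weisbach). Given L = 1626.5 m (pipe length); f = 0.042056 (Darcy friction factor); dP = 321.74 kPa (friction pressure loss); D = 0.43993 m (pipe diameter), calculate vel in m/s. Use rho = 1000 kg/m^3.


vel = sqrt(dP*1000*2*D / (f*L*rho))
vel = sqrt(321.74*1000*2*0.43993 / (0.042056*1626.5*1000))
vel = 2.0343 m/s


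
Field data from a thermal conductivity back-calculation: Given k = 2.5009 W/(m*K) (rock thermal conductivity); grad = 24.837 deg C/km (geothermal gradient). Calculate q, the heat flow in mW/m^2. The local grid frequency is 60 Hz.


q = k * grad / 1000
q = 2.5009 * 24.837 / 1000
q = 0.06211485 W/m^2
Convert: 0.06211485 W/m^2 * 1000.0 = 62.115 mW/m^2
q = 62.115 mW/m^2
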